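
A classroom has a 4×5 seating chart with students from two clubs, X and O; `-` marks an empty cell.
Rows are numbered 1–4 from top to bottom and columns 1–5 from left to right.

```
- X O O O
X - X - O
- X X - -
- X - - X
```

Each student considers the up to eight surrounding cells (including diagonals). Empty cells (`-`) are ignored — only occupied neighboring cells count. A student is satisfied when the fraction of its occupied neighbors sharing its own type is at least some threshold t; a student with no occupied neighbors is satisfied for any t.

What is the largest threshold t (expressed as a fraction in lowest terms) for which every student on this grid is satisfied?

1/3

Row 1: (1,2)X 2/3 · (1,3)O 1/3 · (1,4)O 3/4 · (1,5)O 2/2
Row 2: (2,1)X 2/2 · (2,3)X 3/5 · (2,5)O 2/2
Row 3: (3,2)X 4/4 · (3,3)X 3/3
Row 4: (4,2)X 2/2 · (4,5)X — no occupied neighbors
The smallest same-type fraction is 1/3 at (1,3), which reduces to 1/3. Any threshold above that leaves this student unsatisfied.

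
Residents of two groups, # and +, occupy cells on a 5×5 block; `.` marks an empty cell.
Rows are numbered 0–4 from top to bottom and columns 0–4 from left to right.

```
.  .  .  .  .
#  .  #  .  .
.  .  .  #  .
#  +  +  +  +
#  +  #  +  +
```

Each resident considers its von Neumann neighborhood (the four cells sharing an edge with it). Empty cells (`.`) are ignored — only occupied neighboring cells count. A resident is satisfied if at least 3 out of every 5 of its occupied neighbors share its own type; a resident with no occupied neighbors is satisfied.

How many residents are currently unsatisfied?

(1,0)# 0/0 satisfied
(1,2)# 0/0 satisfied
(2,3)# 0/1 not
(3,0)# 1/2 not
(3,1)+ 2/3 satisfied
(3,2)+ 2/3 satisfied
(3,3)+ 3/4 satisfied
(3,4)+ 2/2 satisfied
(4,0)# 1/2 not
(4,1)+ 1/3 not
(4,2)# 0/3 not
(4,3)+ 2/3 satisfied
(4,4)+ 2/2 satisfied
Unsatisfied: (2,3), (3,0), (4,0), (4,1), (4,2) — 5 in total.

5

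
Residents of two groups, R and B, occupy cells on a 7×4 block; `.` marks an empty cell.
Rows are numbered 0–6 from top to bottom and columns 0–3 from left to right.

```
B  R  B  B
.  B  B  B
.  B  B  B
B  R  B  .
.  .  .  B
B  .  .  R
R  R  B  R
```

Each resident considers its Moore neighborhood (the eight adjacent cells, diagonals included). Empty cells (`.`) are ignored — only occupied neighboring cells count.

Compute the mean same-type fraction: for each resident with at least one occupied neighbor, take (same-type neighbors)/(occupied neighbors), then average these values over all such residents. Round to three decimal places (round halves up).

(0,0)B 1/2
(0,1)R 0/4
(0,2)B 4/5
(0,3)B 3/3
(1,1)B 5/6
(1,2)B 7/8
(1,3)B 5/5
(2,1)B 5/6
(2,2)B 6/7
(2,3)B 4/4
(3,0)B 1/2
(3,1)R 0/4
(3,2)B 4/5
(4,3)B 1/2
(5,0)B 0/2
(5,3)R 1/3
(6,0)R 1/2
(6,1)R 1/3
(6,2)B 0/3
(6,3)R 1/2
Sum over 20 residents: 1/2 + 0/4 + 4/5 + 3/3 + 5/6 + 7/8 + 5/5 + 5/6 + 6/7 + 4/4 + 1/2 + 0/4 + 4/5 + 1/2 + 0/2 + 1/3 + 1/2 + 1/3 + 0/3 + 1/2 = 9379/840; mean = 9379/840 ÷ 20 = 9379/16800 = 0.558273… → 0.558.

0.558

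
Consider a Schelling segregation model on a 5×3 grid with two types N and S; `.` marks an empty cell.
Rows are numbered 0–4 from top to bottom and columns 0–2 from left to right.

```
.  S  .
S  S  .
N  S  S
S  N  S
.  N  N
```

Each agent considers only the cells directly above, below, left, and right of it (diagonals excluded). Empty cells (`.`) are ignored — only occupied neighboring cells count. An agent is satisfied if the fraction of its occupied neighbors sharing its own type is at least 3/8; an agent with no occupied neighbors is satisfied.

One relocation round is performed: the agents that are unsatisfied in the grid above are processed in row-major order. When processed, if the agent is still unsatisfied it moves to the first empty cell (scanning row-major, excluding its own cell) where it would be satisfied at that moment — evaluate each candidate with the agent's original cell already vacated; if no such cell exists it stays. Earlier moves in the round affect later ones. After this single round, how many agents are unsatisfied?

Initially unsatisfied (in order): (2,0), (3,0), (3,1), (3,2).
  (2,0) → (4,0).
  (3,0) → (0,0).
  (3,1) → (3,0).
  (3,2): now satisfied by earlier moves; stays.
Resulting grid:
S S .
S S .
. S S
N . S
N N N
All satisfied now.

0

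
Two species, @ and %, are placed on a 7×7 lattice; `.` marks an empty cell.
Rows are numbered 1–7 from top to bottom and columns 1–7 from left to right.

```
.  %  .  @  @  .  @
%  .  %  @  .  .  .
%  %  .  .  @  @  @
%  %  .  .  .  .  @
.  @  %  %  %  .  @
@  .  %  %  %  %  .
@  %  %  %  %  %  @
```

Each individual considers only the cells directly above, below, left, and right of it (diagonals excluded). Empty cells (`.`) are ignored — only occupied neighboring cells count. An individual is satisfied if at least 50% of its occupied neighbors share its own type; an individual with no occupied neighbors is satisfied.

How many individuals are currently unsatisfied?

Row 1: (1,2)% 0/0 satisfied · (1,4)@ 2/2 satisfied · (1,5)@ 1/1 satisfied · (1,7)@ 0/0 satisfied
Row 2: (2,1)% 1/1 satisfied · (2,3)% 0/1 not · (2,4)@ 1/2 satisfied
Row 3: (3,1)% 3/3 satisfied · (3,2)% 2/2 satisfied · (3,5)@ 1/1 satisfied · (3,6)@ 2/2 satisfied · (3,7)@ 2/2 satisfied
Row 4: (4,1)% 2/2 satisfied · (4,2)% 2/3 satisfied · (4,7)@ 2/2 satisfied
Row 5: (5,2)@ 0/2 not · (5,3)% 2/3 satisfied · (5,4)% 3/3 satisfied · (5,5)% 2/2 satisfied · (5,7)@ 1/1 satisfied
Row 6: (6,1)@ 1/1 satisfied · (6,3)% 3/3 satisfied · (6,4)% 4/4 satisfied · (6,5)% 4/4 satisfied · (6,6)% 2/2 satisfied
Row 7: (7,1)@ 1/2 satisfied · (7,2)% 1/2 satisfied · (7,3)% 3/3 satisfied · (7,4)% 3/3 satisfied · (7,5)% 3/3 satisfied · (7,6)% 2/3 satisfied · (7,7)@ 0/1 not
Unsatisfied: (2,3), (5,2), (7,7) — 3 in total.

3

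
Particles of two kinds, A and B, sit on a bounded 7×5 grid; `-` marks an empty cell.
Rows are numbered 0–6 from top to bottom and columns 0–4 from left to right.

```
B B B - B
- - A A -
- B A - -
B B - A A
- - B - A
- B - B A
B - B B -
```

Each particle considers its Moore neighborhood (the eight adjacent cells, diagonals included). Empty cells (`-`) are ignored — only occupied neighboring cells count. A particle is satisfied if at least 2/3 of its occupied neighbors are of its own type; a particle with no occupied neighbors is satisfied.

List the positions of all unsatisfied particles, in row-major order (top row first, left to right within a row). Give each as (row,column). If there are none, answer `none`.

(0,0)B 1/1 ok
(0,1)B 2/3 ok
(0,2)B 1/3 unhappy
(0,4)B 0/1 unhappy
(1,2)A 2/5 unhappy
(1,3)A 2/4 unhappy
(2,1)B 2/4 unhappy
(2,2)A 3/5 unhappy
(3,0)B 2/2 ok
(3,1)B 3/4 ok
(3,3)A 3/4 ok
(3,4)A 2/2 ok
(4,2)B 3/4 ok
(4,4)A 3/4 ok
(5,1)B 3/3 ok
(5,3)B 3/5 unhappy
(5,4)A 1/3 unhappy
(6,0)B 1/1 ok
(6,2)B 3/3 ok
(6,3)B 2/3 ok

(0,2), (0,4), (1,2), (1,3), (2,1), (2,2), (5,3), (5,4)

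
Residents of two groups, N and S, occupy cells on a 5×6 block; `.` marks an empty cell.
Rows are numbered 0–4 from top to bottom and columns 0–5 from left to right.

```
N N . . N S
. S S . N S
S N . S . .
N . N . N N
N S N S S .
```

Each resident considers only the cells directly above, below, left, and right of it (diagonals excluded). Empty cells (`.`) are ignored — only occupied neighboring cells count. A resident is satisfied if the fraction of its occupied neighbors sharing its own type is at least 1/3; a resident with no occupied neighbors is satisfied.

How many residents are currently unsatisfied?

(0,0)N 1/1 satisfied
(0,1)N 1/2 satisfied
(0,4)N 1/2 satisfied
(0,5)S 1/2 satisfied
(1,1)S 1/3 satisfied
(1,2)S 1/1 satisfied
(1,4)N 1/2 satisfied
(1,5)S 1/2 satisfied
(2,0)S 0/2 not
(2,1)N 0/2 not
(2,3)S 0/0 satisfied
(3,0)N 1/2 satisfied
(3,2)N 1/1 satisfied
(3,4)N 1/2 satisfied
(3,5)N 1/1 satisfied
(4,0)N 1/2 satisfied
(4,1)S 0/2 not
(4,2)N 1/3 satisfied
(4,3)S 1/2 satisfied
(4,4)S 1/2 satisfied
Unsatisfied: (2,0), (2,1), (4,1) — 3 in total.

3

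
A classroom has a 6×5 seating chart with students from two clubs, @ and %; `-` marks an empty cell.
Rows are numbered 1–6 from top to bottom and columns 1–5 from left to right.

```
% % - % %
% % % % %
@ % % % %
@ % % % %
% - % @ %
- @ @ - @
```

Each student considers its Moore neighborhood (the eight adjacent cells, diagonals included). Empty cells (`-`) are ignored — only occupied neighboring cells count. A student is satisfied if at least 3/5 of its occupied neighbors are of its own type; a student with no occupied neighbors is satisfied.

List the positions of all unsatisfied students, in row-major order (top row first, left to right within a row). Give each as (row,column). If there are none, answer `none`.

(3,1), (4,1), (5,1), (5,3), (5,4), (5,5), (6,2), (6,5)

Row 1: (1,1)% 3/3 satisfied · (1,2)% 4/4 satisfied · (1,4)% 4/4 satisfied · (1,5)% 3/3 satisfied
Row 2: (2,1)% 4/5 satisfied · (2,2)% 6/7 satisfied · (2,3)% 7/7 satisfied · (2,4)% 7/7 satisfied · (2,5)% 5/5 satisfied
Row 3: (3,1)@ 1/5 not · (3,2)% 6/8 satisfied · (3,3)% 8/8 satisfied · (3,4)% 8/8 satisfied · (3,5)% 5/5 satisfied
Row 4: (4,1)@ 1/4 not · (4,2)% 5/7 satisfied · (4,3)% 6/7 satisfied · (4,4)% 7/8 satisfied · (4,5)% 4/5 satisfied
Row 5: (5,1)% 1/3 not · (5,3)% 3/6 not · (5,4)@ 2/7 not · (5,5)% 2/4 not
Row 6: (6,2)@ 1/3 not · (6,3)@ 2/3 satisfied · (6,5)@ 1/2 not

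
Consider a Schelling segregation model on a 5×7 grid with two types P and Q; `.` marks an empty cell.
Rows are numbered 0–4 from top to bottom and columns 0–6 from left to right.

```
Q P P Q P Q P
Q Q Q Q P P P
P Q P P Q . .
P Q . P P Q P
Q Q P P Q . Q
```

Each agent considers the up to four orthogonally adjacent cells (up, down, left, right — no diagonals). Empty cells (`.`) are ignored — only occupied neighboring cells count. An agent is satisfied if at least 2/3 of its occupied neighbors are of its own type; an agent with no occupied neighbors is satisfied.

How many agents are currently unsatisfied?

23

Row 0: (0,0)Q 1/2 not · (0,1)P 1/3 not · (0,2)P 1/3 not · (0,3)Q 1/3 not · (0,4)P 1/3 not · (0,5)Q 0/3 not · (0,6)P 1/2 not
Row 1: (1,0)Q 2/3 satisfied · (1,1)Q 3/4 satisfied · (1,2)Q 2/4 not · (1,3)Q 2/4 not · (1,4)P 2/4 not · (1,5)P 2/3 satisfied · (1,6)P 2/2 satisfied
Row 2: (2,0)P 1/3 not · (2,1)Q 2/4 not · (2,2)P 1/3 not · (2,3)P 2/4 not · (2,4)Q 0/3 not
Row 3: (3,0)P 1/3 not · (3,1)Q 2/3 satisfied · (3,3)P 3/3 satisfied · (3,4)P 1/4 not · (3,5)Q 0/2 not · (3,6)P 0/2 not
Row 4: (4,0)Q 1/2 not · (4,1)Q 2/3 satisfied · (4,2)P 1/2 not · (4,3)P 2/3 satisfied · (4,4)Q 0/2 not · (4,6)Q 0/1 not
Unsatisfied: (0,0), (0,1), (0,2), (0,3), (0,4), (0,5), (0,6), (1,2), (1,3), (1,4), (2,0), (2,1), (2,2), (2,3), (2,4), (3,0), (3,4), (3,5), (3,6), (4,0), (4,2), (4,4), (4,6) — 23 in total.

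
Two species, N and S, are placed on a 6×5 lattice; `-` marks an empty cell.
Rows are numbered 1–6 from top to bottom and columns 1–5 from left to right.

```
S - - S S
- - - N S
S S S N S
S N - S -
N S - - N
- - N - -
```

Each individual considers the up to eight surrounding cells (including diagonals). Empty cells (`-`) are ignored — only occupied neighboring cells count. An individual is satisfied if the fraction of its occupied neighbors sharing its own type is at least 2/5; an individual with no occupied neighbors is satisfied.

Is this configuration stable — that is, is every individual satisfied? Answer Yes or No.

No

Row 1: (1,1)S 0/0 ok · (1,4)S 2/3 ok · (1,5)S 2/3 ok
Row 2: (2,4)N 1/6 unhappy · (2,5)S 3/5 ok
Row 3: (3,1)S 2/3 ok · (3,2)S 3/4 ok · (3,3)S 2/5 ok · (3,4)N 1/5 unhappy · (3,5)S 2/4 ok
Row 4: (4,1)S 3/5 ok · (4,2)N 1/6 unhappy · (4,4)S 2/4 ok
Row 5: (5,1)N 1/3 unhappy · (5,2)S 1/4 unhappy · (5,5)N 0/1 unhappy
Row 6: (6,3)N 0/1 unhappy
For instance (2,4) has only 1/6 same-type neighbors, below 2/5.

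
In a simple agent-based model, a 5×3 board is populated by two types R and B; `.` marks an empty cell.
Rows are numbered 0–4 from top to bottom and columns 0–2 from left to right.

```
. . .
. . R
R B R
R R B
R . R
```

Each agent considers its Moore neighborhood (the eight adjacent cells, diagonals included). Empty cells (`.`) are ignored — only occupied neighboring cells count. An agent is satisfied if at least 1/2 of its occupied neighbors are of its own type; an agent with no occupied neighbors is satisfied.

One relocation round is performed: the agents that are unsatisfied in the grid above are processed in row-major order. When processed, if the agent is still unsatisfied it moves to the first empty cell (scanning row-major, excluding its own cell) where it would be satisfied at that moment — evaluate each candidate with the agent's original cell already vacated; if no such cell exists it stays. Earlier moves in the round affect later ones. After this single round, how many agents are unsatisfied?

Initially unsatisfied (in order): (2,1), (3,2).
  (2,1) → (0,0).
  (3,2) → (0,1).
Resulting grid:
B B .
. . R
R . R
R R .
R . R
All satisfied now.

0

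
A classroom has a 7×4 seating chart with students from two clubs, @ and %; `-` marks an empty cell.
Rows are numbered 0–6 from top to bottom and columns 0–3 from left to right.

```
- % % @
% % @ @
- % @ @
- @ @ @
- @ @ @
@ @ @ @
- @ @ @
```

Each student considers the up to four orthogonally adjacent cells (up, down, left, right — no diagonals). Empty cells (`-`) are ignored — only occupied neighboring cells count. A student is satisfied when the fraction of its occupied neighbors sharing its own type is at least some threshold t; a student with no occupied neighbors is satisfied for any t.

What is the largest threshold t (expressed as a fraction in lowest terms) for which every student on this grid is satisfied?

1/3

Row 0: (0,1)% 2/2 · (0,2)% 1/3 · (0,3)@ 1/2
Row 1: (1,0)% 1/1 · (1,1)% 3/4 · (1,2)@ 2/4 · (1,3)@ 3/3
Row 2: (2,1)% 1/3 · (2,2)@ 3/4 · (2,3)@ 3/3
Row 3: (3,1)@ 2/3 · (3,2)@ 4/4 · (3,3)@ 3/3
Row 4: (4,1)@ 3/3 · (4,2)@ 4/4 · (4,3)@ 3/3
Row 5: (5,0)@ 1/1 · (5,1)@ 4/4 · (5,2)@ 4/4 · (5,3)@ 3/3
Row 6: (6,1)@ 2/2 · (6,2)@ 3/3 · (6,3)@ 2/2
The smallest same-type fraction is 1/3 at (0,2), which reduces to 1/3. Any threshold above that leaves this student unsatisfied.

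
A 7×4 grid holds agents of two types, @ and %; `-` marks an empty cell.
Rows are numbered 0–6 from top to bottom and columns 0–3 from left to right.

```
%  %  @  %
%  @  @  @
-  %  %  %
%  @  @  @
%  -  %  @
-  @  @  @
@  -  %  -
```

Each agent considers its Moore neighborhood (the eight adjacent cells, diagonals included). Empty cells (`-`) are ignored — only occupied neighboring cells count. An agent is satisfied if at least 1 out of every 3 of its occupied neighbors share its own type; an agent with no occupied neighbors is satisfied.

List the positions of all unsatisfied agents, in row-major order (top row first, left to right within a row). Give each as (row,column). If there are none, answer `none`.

(0,0)% 2/3 ✓
(0,1)% 2/5 ✓
(0,2)@ 3/5 ✓
(0,3)% 0/3 ✗
(1,0)% 3/4 ✓
(1,1)@ 2/7 ✗
(1,2)@ 3/8 ✓
(1,3)@ 2/5 ✓
(2,1)% 3/7 ✓
(2,2)% 2/8 ✗
(2,3)% 1/5 ✗
(3,0)% 2/3 ✓
(3,1)@ 1/6 ✗
(3,2)@ 3/7 ✓
(3,3)@ 2/5 ✓
(4,0)% 1/3 ✓
(4,2)% 0/7 ✗
(4,3)@ 4/5 ✓
(5,1)@ 2/5 ✓
(5,2)@ 3/5 ✓
(5,3)@ 2/4 ✓
(6,0)@ 1/1 ✓
(6,2)% 0/3 ✗

(0,3), (1,1), (2,2), (2,3), (3,1), (4,2), (6,2)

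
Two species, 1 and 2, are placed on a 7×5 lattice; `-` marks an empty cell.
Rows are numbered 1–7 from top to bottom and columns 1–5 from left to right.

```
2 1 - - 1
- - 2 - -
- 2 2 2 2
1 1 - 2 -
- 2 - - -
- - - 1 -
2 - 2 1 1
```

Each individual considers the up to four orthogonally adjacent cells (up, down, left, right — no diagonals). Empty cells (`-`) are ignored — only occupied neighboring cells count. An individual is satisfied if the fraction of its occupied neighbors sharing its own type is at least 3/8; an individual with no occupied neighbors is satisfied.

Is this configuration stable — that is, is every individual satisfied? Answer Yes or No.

No

(1,1)2 0/1 not
(1,2)1 0/1 not
(1,5)1 0/0 satisfied
(2,3)2 1/1 satisfied
(3,2)2 1/2 satisfied
(3,3)2 3/3 satisfied
(3,4)2 3/3 satisfied
(3,5)2 1/1 satisfied
(4,1)1 1/1 satisfied
(4,2)1 1/3 not
(4,4)2 1/1 satisfied
(5,2)2 0/1 not
(6,4)1 1/1 satisfied
(7,1)2 0/0 satisfied
(7,3)2 0/1 not
(7,4)1 2/3 satisfied
(7,5)1 1/1 satisfied
For instance (1,1) has only 0/1 same-type neighbors, below 3/8.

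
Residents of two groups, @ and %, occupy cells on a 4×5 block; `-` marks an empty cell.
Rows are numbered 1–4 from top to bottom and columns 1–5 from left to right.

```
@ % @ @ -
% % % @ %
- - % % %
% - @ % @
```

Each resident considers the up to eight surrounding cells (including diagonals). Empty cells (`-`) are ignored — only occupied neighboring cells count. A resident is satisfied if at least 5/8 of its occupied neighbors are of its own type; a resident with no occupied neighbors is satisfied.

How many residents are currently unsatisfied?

Row 1: (1,1)@ 0/3 unhappy · (1,2)% 3/5 unhappy · (1,3)@ 2/5 unhappy · (1,4)@ 2/4 unhappy
Row 2: (2,1)% 2/3 ok · (2,2)% 4/6 ok · (2,3)% 4/7 unhappy · (2,4)@ 2/7 unhappy · (2,5)% 2/4 unhappy
Row 3: (3,3)% 4/6 ok · (3,4)% 5/8 ok · (3,5)% 3/5 unhappy
Row 4: (4,1)% 0/0 ok · (4,3)@ 0/3 unhappy · (4,4)% 3/5 unhappy · (4,5)@ 0/3 unhappy
Unsatisfied: (1,1), (1,2), (1,3), (1,4), (2,3), (2,4), (2,5), (3,5), (4,3), (4,4), (4,5) — 11 in total.

11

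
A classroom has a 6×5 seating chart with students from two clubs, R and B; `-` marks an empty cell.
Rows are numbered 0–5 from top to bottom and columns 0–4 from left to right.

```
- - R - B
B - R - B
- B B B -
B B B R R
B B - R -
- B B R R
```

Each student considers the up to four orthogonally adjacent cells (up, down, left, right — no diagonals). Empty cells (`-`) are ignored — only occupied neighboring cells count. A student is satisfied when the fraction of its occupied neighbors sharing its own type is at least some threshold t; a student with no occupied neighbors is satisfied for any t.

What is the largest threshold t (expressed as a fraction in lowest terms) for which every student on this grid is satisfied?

1/2

Row 0: (0,2)R 1/1 · (0,4)B 1/1
Row 1: (1,0)B — no occupied neighbors · (1,2)R 1/2 · (1,4)B 1/1
Row 2: (2,1)B 2/2 · (2,2)B 3/4 · (2,3)B 1/2
Row 3: (3,0)B 2/2 · (3,1)B 4/4 · (3,2)B 2/3 · (3,3)R 2/4 · (3,4)R 1/1
Row 4: (4,0)B 2/2 · (4,1)B 3/3 · (4,3)R 2/2
Row 5: (5,1)B 2/2 · (5,2)B 1/2 · (5,3)R 2/3 · (5,4)R 1/1
The smallest same-type fraction is 1/2 at (1,2), which reduces to 1/2. Any threshold above that leaves this student unsatisfied.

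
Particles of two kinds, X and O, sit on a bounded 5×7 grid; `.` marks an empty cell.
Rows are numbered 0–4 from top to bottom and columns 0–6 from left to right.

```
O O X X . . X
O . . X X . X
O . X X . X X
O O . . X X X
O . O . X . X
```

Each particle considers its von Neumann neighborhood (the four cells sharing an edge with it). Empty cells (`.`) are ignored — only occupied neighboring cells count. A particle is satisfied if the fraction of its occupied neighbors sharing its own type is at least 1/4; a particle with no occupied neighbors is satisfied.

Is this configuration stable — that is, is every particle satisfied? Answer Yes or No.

Yes

(0,0)O 2/2 ✓
(0,1)O 1/2 ✓
(0,2)X 1/2 ✓
(0,3)X 2/2 ✓
(0,6)X 1/1 ✓
(1,0)O 2/2 ✓
(1,3)X 3/3 ✓
(1,4)X 1/1 ✓
(1,6)X 2/2 ✓
(2,0)O 2/2 ✓
(2,2)X 1/1 ✓
(2,3)X 2/2 ✓
(2,5)X 2/2 ✓
(2,6)X 3/3 ✓
(3,0)O 3/3 ✓
(3,1)O 1/1 ✓
(3,4)X 2/2 ✓
(3,5)X 3/3 ✓
(3,6)X 3/3 ✓
(4,0)O 1/1 ✓
(4,2)O 0/0 ✓
(4,4)X 1/1 ✓
(4,6)X 1/1 ✓
All meet the threshold, so the configuration is stable.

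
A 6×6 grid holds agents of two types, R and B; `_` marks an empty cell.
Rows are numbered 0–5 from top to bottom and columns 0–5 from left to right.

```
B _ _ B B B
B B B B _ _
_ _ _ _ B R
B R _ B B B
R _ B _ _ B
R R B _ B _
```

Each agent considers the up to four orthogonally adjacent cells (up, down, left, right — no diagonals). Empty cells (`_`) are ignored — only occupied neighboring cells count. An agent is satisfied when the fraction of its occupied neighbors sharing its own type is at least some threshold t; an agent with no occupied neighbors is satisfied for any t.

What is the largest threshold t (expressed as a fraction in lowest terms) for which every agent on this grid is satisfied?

0/1

(0,0)B 1/1
(0,3)B 2/2
(0,4)B 2/2
(0,5)B 1/1
(1,0)B 2/2
(1,1)B 2/2
(1,2)B 2/2
(1,3)B 2/2
(2,4)B 1/2
(2,5)R 0/2
(3,0)B 0/2
(3,1)R 0/1
(3,3)B 1/1
(3,4)B 3/3
(3,5)B 2/3
(4,0)R 1/2
(4,2)B 1/1
(4,5)B 1/1
(5,0)R 2/2
(5,1)R 1/2
(5,2)B 1/2
(5,4)B — no occupied neighbors
The smallest same-type fraction is 0/2 at (2,5), which reduces to 0/1. Any threshold above that leaves this agent unsatisfied.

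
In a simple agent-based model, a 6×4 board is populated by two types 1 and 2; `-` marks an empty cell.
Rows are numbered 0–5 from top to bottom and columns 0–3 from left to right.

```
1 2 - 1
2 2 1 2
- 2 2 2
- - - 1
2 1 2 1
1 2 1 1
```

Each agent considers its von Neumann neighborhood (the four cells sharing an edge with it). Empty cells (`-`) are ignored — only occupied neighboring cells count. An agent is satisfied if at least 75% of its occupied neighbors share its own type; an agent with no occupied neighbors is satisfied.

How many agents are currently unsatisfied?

(0,0)1 0/2 unhappy
(0,1)2 1/2 unhappy
(0,3)1 0/1 unhappy
(1,0)2 1/2 unhappy
(1,1)2 3/4 ok
(1,2)1 0/3 unhappy
(1,3)2 1/3 unhappy
(2,1)2 2/2 ok
(2,2)2 2/3 unhappy
(2,3)2 2/3 unhappy
(3,3)1 1/2 unhappy
(4,0)2 0/2 unhappy
(4,1)1 0/3 unhappy
(4,2)2 0/3 unhappy
(4,3)1 2/3 unhappy
(5,0)1 0/2 unhappy
(5,1)2 0/3 unhappy
(5,2)1 1/3 unhappy
(5,3)1 2/2 ok
Unsatisfied: (0,0), (0,1), (0,3), (1,0), (1,2), (1,3), (2,2), (2,3), (3,3), (4,0), (4,1), (4,2), (4,3), (5,0), (5,1), (5,2) — 16 in total.

16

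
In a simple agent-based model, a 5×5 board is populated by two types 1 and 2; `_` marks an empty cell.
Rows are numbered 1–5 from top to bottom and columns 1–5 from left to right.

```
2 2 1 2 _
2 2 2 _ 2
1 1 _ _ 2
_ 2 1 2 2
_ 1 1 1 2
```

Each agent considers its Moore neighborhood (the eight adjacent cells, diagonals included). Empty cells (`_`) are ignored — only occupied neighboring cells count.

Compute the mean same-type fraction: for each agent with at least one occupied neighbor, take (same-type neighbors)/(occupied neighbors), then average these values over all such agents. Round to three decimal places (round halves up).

0.583

(1,1)2 3/3
(1,2)2 4/5
(1,3)1 0/4
(1,4)2 2/3
(2,1)2 3/5
(2,2)2 4/7
(2,3)2 3/5
(2,5)2 2/2
(3,1)1 1/4
(3,2)1 2/6
(3,5)2 3/3
(4,2)2 0/5
(4,3)1 4/6
(4,4)2 3/6
(4,5)2 3/4
(5,2)1 2/3
(5,3)1 3/5
(5,4)1 2/5
(5,5)2 2/3
Sum over 19 agents: 3/3 + 4/5 + 0/4 + 2/3 + 3/5 + 4/7 + 3/5 + 2/2 + 1/4 + 2/6 + 3/3 + 0/5 + 4/6 + 3/6 + 3/4 + 2/3 + 3/5 + 2/5 + 2/3 = 155/14; mean = 155/14 ÷ 19 = 155/266 = 0.582706… → 0.583.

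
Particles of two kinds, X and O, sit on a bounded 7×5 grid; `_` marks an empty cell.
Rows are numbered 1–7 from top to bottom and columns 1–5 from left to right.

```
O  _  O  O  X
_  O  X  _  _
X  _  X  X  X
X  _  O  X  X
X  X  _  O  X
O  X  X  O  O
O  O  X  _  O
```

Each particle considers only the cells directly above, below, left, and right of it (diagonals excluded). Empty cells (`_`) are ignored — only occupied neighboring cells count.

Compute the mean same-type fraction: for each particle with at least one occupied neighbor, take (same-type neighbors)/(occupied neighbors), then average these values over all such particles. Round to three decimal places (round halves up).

0.596

Row 1: (1,1)O — no occupied neighbors · (1,3)O 1/2 · (1,4)O 1/2 · (1,5)X 0/1
Row 2: (2,2)O 0/1 · (2,3)X 1/3
Row 3: (3,1)X 1/1 · (3,3)X 2/3 · (3,4)X 3/3 · (3,5)X 2/2
Row 4: (4,1)X 2/2 · (4,3)O 0/2 · (4,4)X 2/4 · (4,5)X 3/3
Row 5: (5,1)X 2/3 · (5,2)X 2/2 · (5,4)O 1/3 · (5,5)X 1/3
Row 6: (6,1)O 1/3 · (6,2)X 2/4 · (6,3)X 2/3 · (6,4)O 2/3 · (6,5)O 2/3
Row 7: (7,1)O 2/2 · (7,2)O 1/3 · (7,3)X 1/2 · (7,5)O 1/1
Sum over 26 particles: 1/2 + 1/2 + 0/1 + 0/1 + 1/3 + 1/1 + 2/3 + 3/3 + 2/2 + 2/2 + 0/2 + 2/4 + 3/3 + 2/3 + 2/2 + 1/3 + 1/3 + 1/3 + 2/4 + 2/3 + 2/3 + 2/3 + 2/2 + 1/3 + 1/2 + 1/1 = 31/2; mean = 31/2 ÷ 26 = 31/52 = 0.596153… → 0.596.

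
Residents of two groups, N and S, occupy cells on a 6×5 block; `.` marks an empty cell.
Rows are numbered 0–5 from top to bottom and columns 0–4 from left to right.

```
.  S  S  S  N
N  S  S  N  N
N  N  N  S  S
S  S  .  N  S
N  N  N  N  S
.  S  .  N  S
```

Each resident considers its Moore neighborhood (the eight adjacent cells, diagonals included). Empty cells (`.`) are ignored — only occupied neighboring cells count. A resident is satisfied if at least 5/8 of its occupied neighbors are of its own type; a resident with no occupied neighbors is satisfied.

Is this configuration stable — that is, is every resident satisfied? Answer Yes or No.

No

Row 0: (0,1)S 3/4 satisfied · (0,2)S 4/5 satisfied · (0,3)S 2/5 not · (0,4)N 2/3 satisfied
Row 1: (1,0)N 2/4 not · (1,1)S 3/7 not · (1,2)S 5/8 satisfied · (1,3)N 3/8 not · (1,4)N 2/5 not
Row 2: (2,0)N 2/5 not · (2,1)N 3/7 not · (2,2)N 3/7 not · (2,3)S 3/7 not · (2,4)S 2/5 not
Row 3: (3,0)S 1/5 not · (3,1)S 1/7 not · (3,3)N 3/7 not · (3,4)S 3/5 not
Row 4: (4,0)N 1/4 not · (4,1)N 2/5 not · (4,2)N 4/6 satisfied · (4,3)N 3/6 not · (4,4)S 2/5 not
Row 5: (5,1)S 0/3 not · (5,3)N 2/4 not · (5,4)S 1/3 not
For instance (0,3) has only 2/5 same-type neighbors, below 5/8.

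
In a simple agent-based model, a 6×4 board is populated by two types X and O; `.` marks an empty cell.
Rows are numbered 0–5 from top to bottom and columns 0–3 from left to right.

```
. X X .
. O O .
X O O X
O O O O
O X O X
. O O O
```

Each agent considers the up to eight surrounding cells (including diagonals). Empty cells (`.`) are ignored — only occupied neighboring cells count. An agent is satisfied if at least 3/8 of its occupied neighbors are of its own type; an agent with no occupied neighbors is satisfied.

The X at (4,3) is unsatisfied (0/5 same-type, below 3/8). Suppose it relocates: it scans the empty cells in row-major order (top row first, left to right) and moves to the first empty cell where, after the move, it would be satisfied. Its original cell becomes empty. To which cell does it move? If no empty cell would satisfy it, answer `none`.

Vacating (4,3). Empty cells in order:
  (0,0): 1/2 same-type → satisfied — stop here.

(0,0)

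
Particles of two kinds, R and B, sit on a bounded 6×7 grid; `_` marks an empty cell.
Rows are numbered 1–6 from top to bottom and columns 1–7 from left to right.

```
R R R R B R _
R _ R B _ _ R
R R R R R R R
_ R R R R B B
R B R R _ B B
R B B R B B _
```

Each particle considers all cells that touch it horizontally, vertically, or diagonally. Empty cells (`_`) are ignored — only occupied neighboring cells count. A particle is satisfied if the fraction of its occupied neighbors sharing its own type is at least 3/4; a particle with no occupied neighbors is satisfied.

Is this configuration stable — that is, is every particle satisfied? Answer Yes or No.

Row 1: (1,1)R 2/2 satisfied · (1,2)R 4/4 satisfied · (1,3)R 3/4 satisfied · (1,4)R 2/4 not · (1,5)B 1/3 not · (1,6)R 1/2 not
Row 2: (2,1)R 4/4 satisfied · (2,3)R 6/7 satisfied · (2,4)B 1/7 not · (2,7)R 3/3 satisfied
Row 3: (3,1)R 3/3 satisfied · (3,2)R 6/6 satisfied · (3,3)R 6/7 satisfied · (3,4)R 6/7 satisfied · (3,5)R 4/6 not · (3,6)R 4/6 not · (3,7)R 2/4 not
Row 4: (4,2)R 6/7 satisfied · (4,3)R 7/8 satisfied · (4,4)R 7/7 satisfied · (4,5)R 5/7 not · (4,6)B 3/7 not · (4,7)B 3/5 not
Row 5: (5,1)R 2/4 not · (5,2)B 2/7 not · (5,3)R 5/8 not · (5,4)R 5/7 not · (5,6)B 5/6 satisfied · (5,7)B 4/4 satisfied
Row 6: (6,1)R 1/3 not · (6,2)B 2/5 not · (6,3)B 2/5 not · (6,4)R 2/4 not · (6,5)B 2/4 not · (6,6)B 3/3 satisfied
For instance (1,4) has only 2/4 same-type neighbors, below 3/4.

No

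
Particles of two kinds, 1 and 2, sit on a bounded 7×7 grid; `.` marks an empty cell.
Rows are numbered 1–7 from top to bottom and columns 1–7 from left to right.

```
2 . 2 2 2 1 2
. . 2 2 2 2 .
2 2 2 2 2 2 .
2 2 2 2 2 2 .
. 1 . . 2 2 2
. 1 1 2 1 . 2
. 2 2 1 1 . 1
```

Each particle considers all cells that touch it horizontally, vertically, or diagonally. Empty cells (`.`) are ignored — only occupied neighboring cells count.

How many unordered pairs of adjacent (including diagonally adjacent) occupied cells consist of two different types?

Scan each occupied cell's neighbors to the right and below (and the two forward diagonals) so each pair is counted once.
From row 1: 4 unlike of 15 pairs (running 4/15).
From row 2: 0 unlike of 14 pairs (running 4/29).
From row 3: 0 unlike of 21 pairs (running 4/50).
From row 4: 3 unlike of 14 pairs (running 7/64).
From row 5: 2 unlike of 9 pairs (running 9/73).
From row 6: 9 unlike of 14 pairs (running 18/87).
From row 7: 1 unlike of 3 pairs (running 19/90).
Total adjacent occupied pairs: 90; unlike-type pairs: 19.

19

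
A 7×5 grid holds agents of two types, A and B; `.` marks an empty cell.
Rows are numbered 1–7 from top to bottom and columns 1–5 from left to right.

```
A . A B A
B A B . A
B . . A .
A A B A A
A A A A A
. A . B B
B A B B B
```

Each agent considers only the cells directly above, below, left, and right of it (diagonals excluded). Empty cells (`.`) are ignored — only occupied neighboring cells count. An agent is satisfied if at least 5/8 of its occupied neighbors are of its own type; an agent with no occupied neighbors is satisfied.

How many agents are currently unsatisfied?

Row 1: (1,1)A 0/1 not · (1,3)A 0/2 not · (1,4)B 0/2 not · (1,5)A 1/2 not
Row 2: (2,1)B 1/3 not · (2,2)A 0/2 not · (2,3)B 0/2 not · (2,5)A 1/1 satisfied
Row 3: (3,1)B 1/2 not · (3,4)A 1/1 satisfied
Row 4: (4,1)A 2/3 satisfied · (4,2)A 2/3 satisfied · (4,3)B 0/3 not · (4,4)A 3/4 satisfied · (4,5)A 2/2 satisfied
Row 5: (5,1)A 2/2 satisfied · (5,2)A 4/4 satisfied · (5,3)A 2/3 satisfied · (5,4)A 3/4 satisfied · (5,5)A 2/3 satisfied
Row 6: (6,2)A 2/2 satisfied · (6,4)B 2/3 satisfied · (6,5)B 2/3 satisfied
Row 7: (7,1)B 0/1 not · (7,2)A 1/3 not · (7,3)B 1/2 not · (7,4)B 3/3 satisfied · (7,5)B 2/2 satisfied
Unsatisfied: (1,1), (1,3), (1,4), (1,5), (2,1), (2,2), (2,3), (3,1), (4,3), (7,1), (7,2), (7,3) — 12 in total.

12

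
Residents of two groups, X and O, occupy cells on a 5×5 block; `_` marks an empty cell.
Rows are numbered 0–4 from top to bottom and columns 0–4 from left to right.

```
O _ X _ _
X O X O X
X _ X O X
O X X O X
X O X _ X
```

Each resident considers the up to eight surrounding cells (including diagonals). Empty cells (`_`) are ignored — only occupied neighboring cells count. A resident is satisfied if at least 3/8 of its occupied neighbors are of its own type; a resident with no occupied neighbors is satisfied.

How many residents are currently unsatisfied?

Row 0: (0,0)O 1/2 satisfied · (0,2)X 1/3 not
Row 1: (1,0)X 1/3 not · (1,1)O 1/6 not · (1,2)X 2/5 satisfied · (1,3)O 1/6 not · (1,4)X 1/3 not
Row 2: (2,0)X 2/4 satisfied · (2,2)X 3/7 satisfied · (2,3)O 2/8 not · (2,4)X 2/5 satisfied
Row 3: (3,0)O 1/4 not · (3,1)X 5/7 satisfied · (3,2)X 3/6 satisfied · (3,3)O 1/7 not · (3,4)X 2/4 satisfied
Row 4: (4,0)X 1/3 not · (4,1)O 1/5 not · (4,2)X 2/4 satisfied · (4,4)X 1/2 satisfied
Unsatisfied: (0,2), (1,0), (1,1), (1,3), (1,4), (2,3), (3,0), (3,3), (4,0), (4,1) — 10 in total.

10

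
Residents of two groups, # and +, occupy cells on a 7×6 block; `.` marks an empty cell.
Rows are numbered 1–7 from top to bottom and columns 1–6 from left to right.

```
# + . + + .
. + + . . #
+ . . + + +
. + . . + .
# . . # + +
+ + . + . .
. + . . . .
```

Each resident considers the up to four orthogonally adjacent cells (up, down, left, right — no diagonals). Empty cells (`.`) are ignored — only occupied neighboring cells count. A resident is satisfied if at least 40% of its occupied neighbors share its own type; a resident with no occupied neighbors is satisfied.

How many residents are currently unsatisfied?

5

(1,1)# 0/1 not
(1,2)+ 1/2 satisfied
(1,4)+ 1/1 satisfied
(1,5)+ 1/1 satisfied
(2,2)+ 2/2 satisfied
(2,3)+ 1/1 satisfied
(2,6)# 0/1 not
(3,1)+ 0/0 satisfied
(3,4)+ 1/1 satisfied
(3,5)+ 3/3 satisfied
(3,6)+ 1/2 satisfied
(4,2)+ 0/0 satisfied
(4,5)+ 2/2 satisfied
(5,1)# 0/1 not
(5,4)# 0/2 not
(5,5)+ 2/3 satisfied
(5,6)+ 1/1 satisfied
(6,1)+ 1/2 satisfied
(6,2)+ 2/2 satisfied
(6,4)+ 0/1 not
(7,2)+ 1/1 satisfied
Unsatisfied: (1,1), (2,6), (5,1), (5,4), (6,4) — 5 in total.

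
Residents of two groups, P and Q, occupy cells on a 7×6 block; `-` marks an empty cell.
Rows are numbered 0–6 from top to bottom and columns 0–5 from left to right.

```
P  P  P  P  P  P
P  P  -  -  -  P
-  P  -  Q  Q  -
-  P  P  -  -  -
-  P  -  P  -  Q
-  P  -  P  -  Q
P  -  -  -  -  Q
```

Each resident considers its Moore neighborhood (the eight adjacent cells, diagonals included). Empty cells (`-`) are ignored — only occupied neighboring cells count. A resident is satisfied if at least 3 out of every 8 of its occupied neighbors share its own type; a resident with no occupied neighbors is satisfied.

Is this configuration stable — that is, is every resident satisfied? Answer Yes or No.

Row 0: (0,0)P 3/3 satisfied · (0,1)P 4/4 satisfied · (0,2)P 3/3 satisfied · (0,3)P 2/2 satisfied · (0,4)P 3/3 satisfied · (0,5)P 2/2 satisfied
Row 1: (1,0)P 4/4 satisfied · (1,1)P 5/5 satisfied · (1,5)P 2/3 satisfied
Row 2: (2,1)P 4/4 satisfied · (2,3)Q 1/2 satisfied · (2,4)Q 1/2 satisfied
Row 3: (3,1)P 3/3 satisfied · (3,2)P 4/5 satisfied
Row 4: (4,1)P 3/3 satisfied · (4,3)P 2/2 satisfied · (4,5)Q 1/1 satisfied
Row 5: (5,1)P 2/2 satisfied · (5,3)P 1/1 satisfied · (5,5)Q 2/2 satisfied
Row 6: (6,0)P 1/1 satisfied · (6,5)Q 1/1 satisfied
All meet the threshold, so the configuration is stable.

Yes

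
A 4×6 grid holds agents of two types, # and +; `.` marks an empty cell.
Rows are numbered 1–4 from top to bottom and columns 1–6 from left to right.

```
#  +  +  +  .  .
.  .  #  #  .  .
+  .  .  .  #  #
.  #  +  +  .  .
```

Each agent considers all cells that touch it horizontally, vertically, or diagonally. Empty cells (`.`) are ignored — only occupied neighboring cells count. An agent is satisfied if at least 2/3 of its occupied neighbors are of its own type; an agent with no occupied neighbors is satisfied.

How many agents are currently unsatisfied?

(1,1)# 0/1 ✗
(1,2)+ 1/3 ✗
(1,3)+ 2/4 ✗
(1,4)+ 1/3 ✗
(2,3)# 1/4 ✗
(2,4)# 2/4 ✗
(3,1)+ 0/1 ✗
(3,5)# 2/3 ✓
(3,6)# 1/1 ✓
(4,2)# 0/2 ✗
(4,3)+ 1/2 ✗
(4,4)+ 1/2 ✗
Unsatisfied: (1,1), (1,2), (1,3), (1,4), (2,3), (2,4), (3,1), (4,2), (4,3), (4,4) — 10 in total.

10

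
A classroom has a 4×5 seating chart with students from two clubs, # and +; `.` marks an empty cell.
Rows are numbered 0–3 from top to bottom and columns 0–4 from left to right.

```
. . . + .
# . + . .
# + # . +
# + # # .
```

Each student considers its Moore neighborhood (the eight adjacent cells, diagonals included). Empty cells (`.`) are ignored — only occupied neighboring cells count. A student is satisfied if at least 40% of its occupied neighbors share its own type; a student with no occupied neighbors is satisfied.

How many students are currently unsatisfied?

4

(0,3)+ 1/1 satisfied
(1,0)# 1/2 satisfied
(1,2)+ 2/3 satisfied
(2,0)# 2/4 satisfied
(2,1)+ 2/7 not
(2,2)# 2/5 satisfied
(2,4)+ 0/1 not
(3,0)# 1/3 not
(3,1)+ 1/5 not
(3,2)# 2/4 satisfied
(3,3)# 2/3 satisfied
Unsatisfied: (2,1), (2,4), (3,0), (3,1) — 4 in total.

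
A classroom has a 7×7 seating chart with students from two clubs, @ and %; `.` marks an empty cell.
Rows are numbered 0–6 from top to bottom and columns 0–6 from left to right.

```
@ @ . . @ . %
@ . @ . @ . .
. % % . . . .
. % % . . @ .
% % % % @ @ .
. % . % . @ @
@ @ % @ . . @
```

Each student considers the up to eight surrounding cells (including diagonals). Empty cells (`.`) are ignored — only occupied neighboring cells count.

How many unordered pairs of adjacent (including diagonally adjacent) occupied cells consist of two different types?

Scan each occupied cell's neighbors to the right and below (and the two forward diagonals) so each pair is counted once.
Row 0: @(0,0)–@(0,1)= @(0,0)–@(1,0)= @(0,1)–@(1,2)= @(0,1)–@(1,0)= @(0,4)–@(1,4)=  → 0/5 unlike.
Row 1: @(1,0)–%(2,1)≠ @(1,2)–%(2,2)≠ @(1,2)–%(2,1)≠  → 3/3 unlike.
Row 2: %(2,1)–%(2,2)= %(2,1)–%(3,1)= %(2,1)–%(3,2)= %(2,2)–%(3,2)= %(2,2)–%(3,1)=  → 0/5 unlike.
Row 3: %(3,1)–%(3,2)= %(3,1)–%(4,1)= %(3,1)–%(4,2)= %(3,1)–%(4,0)= %(3,2)–%(4,2)= %(3,2)–%(4,3)= %(3,2)–%(4,1)= @(3,5)–@(4,5)= @(3,5)–@(4,4)=  → 0/9 unlike.
Row 4: %(4,0)–%(4,1)= %(4,0)–%(5,1)= %(4,1)–%(4,2)= %(4,1)–%(5,1)= %(4,2)–%(4,3)= %(4,2)–%(5,3)= %(4,2)–%(5,1)= %(4,3)–@(4,4)≠ %(4,3)–%(5,3)= @(4,4)–@(4,5)= @(4,4)–@(5,5)= @(4,4)–%(5,3)≠ @(4,5)–@(5,5)= @(4,5)–@(5,6)=  → 2/14 unlike.
Row 5: %(5,1)–@(6,1)≠ %(5,1)–%(6,2)= %(5,1)–@(6,0)≠ %(5,3)–@(6,3)≠ %(5,3)–%(6,2)= @(5,5)–@(5,6)= @(5,5)–@(6,6)= @(5,6)–@(6,6)=  → 3/8 unlike.
Row 6: @(6,0)–@(6,1)= @(6,1)–%(6,2)≠ %(6,2)–@(6,3)≠  → 2/3 unlike.
Total adjacent occupied pairs: 47; unlike-type pairs: 10.

10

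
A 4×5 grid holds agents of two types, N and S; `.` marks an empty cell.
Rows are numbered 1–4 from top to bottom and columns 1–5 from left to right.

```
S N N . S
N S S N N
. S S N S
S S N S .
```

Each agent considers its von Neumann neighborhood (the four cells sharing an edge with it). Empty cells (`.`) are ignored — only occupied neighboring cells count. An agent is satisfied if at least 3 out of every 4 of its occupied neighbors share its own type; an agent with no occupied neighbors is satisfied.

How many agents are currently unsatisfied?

(1,1)S 0/2 not
(1,2)N 1/3 not
(1,3)N 1/2 not
(1,5)S 0/1 not
(2,1)N 0/2 not
(2,2)S 2/4 not
(2,3)S 2/4 not
(2,4)N 2/3 not
(2,5)N 1/3 not
(3,2)S 3/3 satisfied
(3,3)S 2/4 not
(3,4)N 1/4 not
(3,5)S 0/2 not
(4,1)S 1/1 satisfied
(4,2)S 2/3 not
(4,3)N 0/3 not
(4,4)S 0/2 not
Unsatisfied: (1,1), (1,2), (1,3), (1,5), (2,1), (2,2), (2,3), (2,4), (2,5), (3,3), (3,4), (3,5), (4,2), (4,3), (4,4) — 15 in total.

15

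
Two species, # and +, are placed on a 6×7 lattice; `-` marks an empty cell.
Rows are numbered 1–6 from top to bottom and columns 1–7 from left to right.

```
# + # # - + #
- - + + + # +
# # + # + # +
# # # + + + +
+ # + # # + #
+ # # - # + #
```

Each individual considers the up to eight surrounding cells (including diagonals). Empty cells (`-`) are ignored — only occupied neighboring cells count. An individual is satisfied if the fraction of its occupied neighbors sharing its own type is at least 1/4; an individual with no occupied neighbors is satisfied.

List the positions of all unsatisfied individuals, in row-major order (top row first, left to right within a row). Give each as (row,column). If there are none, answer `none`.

(1,1)# 0/1 unhappy
(1,2)+ 1/3 ok
(1,3)# 1/4 ok
(1,4)# 1/4 ok
(1,6)+ 2/4 ok
(1,7)# 1/3 ok
(2,3)+ 3/7 ok
(2,4)+ 4/7 ok
(2,5)+ 3/7 ok
(2,6)# 2/7 ok
(2,7)+ 2/5 ok
(3,1)# 3/3 ok
(3,2)# 4/6 ok
(3,3)+ 3/7 ok
(3,4)# 1/8 unhappy
(3,5)+ 5/8 ok
(3,6)# 1/8 unhappy
(3,7)+ 3/5 ok
(4,1)# 4/5 ok
(4,2)# 5/8 ok
(4,3)# 5/8 ok
(4,4)+ 4/8 ok
(4,5)+ 4/8 ok
(4,6)+ 5/8 ok
(4,7)+ 3/5 ok
(5,1)+ 1/5 unhappy
(5,2)# 5/8 ok
(5,3)+ 1/7 unhappy
(5,4)# 4/7 ok
(5,5)# 2/7 ok
(5,6)+ 4/8 ok
(5,7)# 1/5 unhappy
(6,1)+ 1/3 ok
(6,2)# 2/5 ok
(6,3)# 3/4 ok
(6,5)# 2/4 ok
(6,6)+ 1/5 unhappy
(6,7)# 1/3 ok

(1,1), (3,4), (3,6), (5,1), (5,3), (5,7), (6,6)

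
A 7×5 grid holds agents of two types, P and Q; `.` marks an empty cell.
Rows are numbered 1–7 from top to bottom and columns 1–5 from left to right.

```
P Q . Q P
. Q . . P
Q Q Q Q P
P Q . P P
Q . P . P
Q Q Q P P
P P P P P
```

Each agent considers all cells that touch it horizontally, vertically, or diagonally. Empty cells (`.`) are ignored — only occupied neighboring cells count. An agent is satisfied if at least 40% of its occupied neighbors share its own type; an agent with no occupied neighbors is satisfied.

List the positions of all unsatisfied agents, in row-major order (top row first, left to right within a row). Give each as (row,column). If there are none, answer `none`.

Row 1: (1,1)P 0/2 ✗ · (1,2)Q 1/2 ✓ · (1,4)Q 0/2 ✗ · (1,5)P 1/2 ✓
Row 2: (2,2)Q 4/5 ✓ · (2,5)P 2/4 ✓
Row 3: (3,1)Q 3/4 ✓ · (3,2)Q 4/5 ✓ · (3,3)Q 4/5 ✓ · (3,4)Q 1/5 ✗ · (3,5)P 3/4 ✓
Row 4: (4,1)P 0/4 ✗ · (4,2)Q 4/6 ✓ · (4,4)P 4/6 ✓ · (4,5)P 3/4 ✓
Row 5: (5,1)Q 3/4 ✓ · (5,3)P 2/5 ✓ · (5,5)P 4/4 ✓
Row 6: (6,1)Q 2/4 ✓ · (6,2)Q 3/7 ✓ · (6,3)Q 1/6 ✗ · (6,4)P 6/7 ✓ · (6,5)P 4/4 ✓
Row 7: (7,1)P 1/3 ✗ · (7,2)P 2/5 ✓ · (7,3)P 3/5 ✓ · (7,4)P 4/5 ✓ · (7,5)P 3/3 ✓

(1,1), (1,4), (3,4), (4,1), (6,3), (7,1)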